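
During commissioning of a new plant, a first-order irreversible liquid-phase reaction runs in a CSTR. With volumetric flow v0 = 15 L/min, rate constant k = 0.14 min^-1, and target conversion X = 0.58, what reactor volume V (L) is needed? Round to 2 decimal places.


V = v0 * X / (k * (1 - X))
V = 15 * 0.58 / (0.14 * (1 - 0.58))
V = 8.7 / (0.14 * 0.42)
V = 8.7 / 0.0588
V = 147.96 L


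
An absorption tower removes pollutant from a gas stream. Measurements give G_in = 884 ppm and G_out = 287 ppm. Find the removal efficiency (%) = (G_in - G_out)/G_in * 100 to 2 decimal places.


Efficiency = (G_in - G_out) / G_in * 100%
Efficiency = (884 - 287) / 884 * 100
Efficiency = 597 / 884 * 100
Efficiency = 67.53%


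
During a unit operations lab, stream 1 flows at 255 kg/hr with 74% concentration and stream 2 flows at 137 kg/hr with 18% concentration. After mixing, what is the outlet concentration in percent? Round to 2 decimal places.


Mass balance on solute: F1*x1 + F2*x2 = F3*x3
F3 = F1 + F2 = 255 + 137 = 392 kg/hr
x3 = (F1*x1 + F2*x2)/F3
x3 = (255*0.74 + 137*0.18) / 392
x3 = 54.43%


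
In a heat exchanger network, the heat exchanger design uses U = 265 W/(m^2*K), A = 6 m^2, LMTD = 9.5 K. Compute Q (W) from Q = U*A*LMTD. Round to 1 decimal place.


Q = U * A * LMTD
Q = 265 * 6 * 9.5
Q = 15105.0 W


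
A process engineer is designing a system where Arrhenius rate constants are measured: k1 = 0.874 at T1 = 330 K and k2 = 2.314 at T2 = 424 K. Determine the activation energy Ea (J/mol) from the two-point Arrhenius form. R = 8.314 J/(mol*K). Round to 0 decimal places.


Ea = R * ln(k2/k1) / (1/T1 - 1/T2)
ln(k2/k1) = ln(2.314/0.874) = 0.9736525
1/T1 - 1/T2 = 1/330 - 1/424 = 0.000671812464
Ea = 8.314 * 0.9736525 / 0.000671812464
Ea = 12049 J/mol


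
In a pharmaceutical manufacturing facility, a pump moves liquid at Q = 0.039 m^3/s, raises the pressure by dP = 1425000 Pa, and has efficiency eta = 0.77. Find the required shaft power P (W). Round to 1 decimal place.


P = Q * dP / eta
P = 0.039 * 1425000 / 0.77
P = 55575.0 / 0.77
P = 72175.3 W


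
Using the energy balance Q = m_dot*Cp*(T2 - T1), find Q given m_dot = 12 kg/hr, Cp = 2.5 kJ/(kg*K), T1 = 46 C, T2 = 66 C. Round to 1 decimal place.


Q = m_dot * Cp * (T2 - T1)
Q = 12 * 2.5 * (66 - 46)
Q = 12 * 2.5 * 20
Q = 600.0 kJ/hr


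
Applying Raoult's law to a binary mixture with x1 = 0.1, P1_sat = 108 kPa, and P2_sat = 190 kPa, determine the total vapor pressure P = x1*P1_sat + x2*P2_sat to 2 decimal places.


P = x1*P1_sat + x2*P2_sat
x2 = 1 - x1 = 1 - 0.1 = 0.9
P = 0.1*108 + 0.9*190
P = 10.8 + 171.0
P = 181.80 kPa


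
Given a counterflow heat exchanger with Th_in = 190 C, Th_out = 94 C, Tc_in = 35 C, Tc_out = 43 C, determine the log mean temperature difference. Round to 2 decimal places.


dT1 = Th_in - Tc_out = 190 - 43 = 147
dT2 = Th_out - Tc_in = 94 - 35 = 59
LMTD = (dT1 - dT2) / ln(dT1/dT2)
LMTD = (147 - 59) / ln(147/59)
LMTD = 96.40 K


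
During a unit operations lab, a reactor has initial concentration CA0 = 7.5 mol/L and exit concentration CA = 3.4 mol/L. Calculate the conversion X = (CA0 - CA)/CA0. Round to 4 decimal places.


X = (CA0 - CA) / CA0
X = (7.5 - 3.4) / 7.5
X = 4.1 / 7.5
X = 0.5467


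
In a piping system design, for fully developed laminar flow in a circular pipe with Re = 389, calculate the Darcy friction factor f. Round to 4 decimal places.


f = 64 / Re
f = 64 / 389
f = 0.1645


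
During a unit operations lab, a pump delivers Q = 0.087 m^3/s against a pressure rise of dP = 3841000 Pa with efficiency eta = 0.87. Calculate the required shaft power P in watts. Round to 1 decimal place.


P = Q * dP / eta
P = 0.087 * 3841000 / 0.87
P = 334167.0 / 0.87
P = 384100.0 W


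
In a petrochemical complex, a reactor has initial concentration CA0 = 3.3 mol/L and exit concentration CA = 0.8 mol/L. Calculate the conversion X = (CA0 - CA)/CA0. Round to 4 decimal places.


X = (CA0 - CA) / CA0
X = (3.3 - 0.8) / 3.3
X = 2.5 / 3.3
X = 0.7576


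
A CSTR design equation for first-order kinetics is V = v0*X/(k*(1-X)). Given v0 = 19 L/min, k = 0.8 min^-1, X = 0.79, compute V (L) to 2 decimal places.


V = v0 * X / (k * (1 - X))
V = 19 * 0.79 / (0.8 * (1 - 0.79))
V = 15.01 / (0.8 * 0.21)
V = 15.01 / 0.168
V = 89.35 L


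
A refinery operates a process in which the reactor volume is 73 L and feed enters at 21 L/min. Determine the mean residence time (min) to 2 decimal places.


tau = V / v0
tau = 73 / 21
tau = 3.48 min


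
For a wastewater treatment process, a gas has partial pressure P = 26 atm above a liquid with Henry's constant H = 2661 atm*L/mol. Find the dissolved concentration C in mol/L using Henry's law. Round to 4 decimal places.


C = P / H
C = 26 / 2661
C = 0.0098 mol/L


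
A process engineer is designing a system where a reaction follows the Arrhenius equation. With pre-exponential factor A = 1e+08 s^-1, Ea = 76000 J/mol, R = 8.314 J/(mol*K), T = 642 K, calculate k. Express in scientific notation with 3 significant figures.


k = A * exp(-Ea/(R*T))
k = 1e+08 * exp(-76000 / (8.314 * 642))
k = 1e+08 * exp(-14.238641)
k = 6.55e+01


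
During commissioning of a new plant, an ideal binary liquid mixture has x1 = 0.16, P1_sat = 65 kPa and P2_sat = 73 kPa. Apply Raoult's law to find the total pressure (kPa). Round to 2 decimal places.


P = x1*P1_sat + x2*P2_sat
x2 = 1 - x1 = 1 - 0.16 = 0.84
P = 0.16*65 + 0.84*73
P = 10.4 + 61.32
P = 71.72 kPa


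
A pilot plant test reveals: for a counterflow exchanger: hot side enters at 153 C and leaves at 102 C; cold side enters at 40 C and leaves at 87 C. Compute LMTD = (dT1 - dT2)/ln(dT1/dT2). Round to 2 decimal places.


dT1 = Th_in - Tc_out = 153 - 87 = 66
dT2 = Th_out - Tc_in = 102 - 40 = 62
LMTD = (dT1 - dT2) / ln(dT1/dT2)
LMTD = (66 - 62) / ln(66/62)
LMTD = 63.98 K


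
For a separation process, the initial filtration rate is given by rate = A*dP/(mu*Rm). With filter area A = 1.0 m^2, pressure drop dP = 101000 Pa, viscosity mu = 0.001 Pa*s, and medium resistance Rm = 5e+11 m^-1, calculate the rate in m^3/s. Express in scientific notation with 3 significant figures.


rate = A * dP / (mu * Rm)
rate = 1.0 * 101000 / (0.001 * 5e+11)
rate = 101000.0 / 5.000e+08
rate = 2.02e-04 m^3/s


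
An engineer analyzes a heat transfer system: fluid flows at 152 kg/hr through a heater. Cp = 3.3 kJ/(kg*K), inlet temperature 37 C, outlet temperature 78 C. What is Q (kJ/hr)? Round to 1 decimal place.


Q = m_dot * Cp * (T2 - T1)
Q = 152 * 3.3 * (78 - 37)
Q = 152 * 3.3 * 41
Q = 20565.6 kJ/hr


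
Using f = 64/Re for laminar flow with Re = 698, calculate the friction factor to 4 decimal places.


f = 64 / Re
f = 64 / 698
f = 0.0917


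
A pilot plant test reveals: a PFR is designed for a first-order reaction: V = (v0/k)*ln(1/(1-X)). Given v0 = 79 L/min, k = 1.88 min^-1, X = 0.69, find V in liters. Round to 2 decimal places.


V = (v0/k) * ln(1/(1-X))
V = (79/1.88) * ln(1/(1-0.69))
V = 42.021277 * ln(3.225806)
V = 42.021277 * 1.171183
V = 49.21 L


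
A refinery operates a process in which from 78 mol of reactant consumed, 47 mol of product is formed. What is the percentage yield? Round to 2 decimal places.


Yield = (moles product / moles consumed) * 100%
Yield = (47 / 78) * 100
Yield = 0.6026 * 100
Yield = 60.26%


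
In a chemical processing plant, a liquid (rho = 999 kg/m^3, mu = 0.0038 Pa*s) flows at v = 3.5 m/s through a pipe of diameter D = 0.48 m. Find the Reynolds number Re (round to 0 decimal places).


Re = rho * v * D / mu
Re = 999 * 3.5 * 0.48 / 0.0038
Re = 1678.32 / 0.0038
Re = 441663


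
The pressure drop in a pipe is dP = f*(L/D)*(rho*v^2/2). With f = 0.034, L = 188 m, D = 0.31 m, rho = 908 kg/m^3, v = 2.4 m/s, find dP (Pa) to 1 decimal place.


dP = f * (L/D) * (rho*v^2/2)
dP = 0.034 * (188/0.31) * (908*2.4^2/2)
L/D = 606.4516129
rho*v^2/2 = 908*5.76/2 = 2615.04
dP = 0.034 * 606.4516129 * 2615.04
dP = 53920.4 Pa


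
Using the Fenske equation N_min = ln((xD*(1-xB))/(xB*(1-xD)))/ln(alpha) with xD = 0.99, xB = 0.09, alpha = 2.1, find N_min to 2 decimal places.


N_min = ln((xD*(1-xB))/(xB*(1-xD))) / ln(alpha)
Numerator inside ln: 0.9009 / 0.0009 = 1001.0
ln(1001.0) = 6.908755
ln(alpha) = ln(2.1) = 0.741937
N_min = 6.908755 / 0.741937 = 9.31


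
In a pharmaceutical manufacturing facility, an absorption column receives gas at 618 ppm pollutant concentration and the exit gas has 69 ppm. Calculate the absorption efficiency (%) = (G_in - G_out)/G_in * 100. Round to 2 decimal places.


Efficiency = (G_in - G_out) / G_in * 100%
Efficiency = (618 - 69) / 618 * 100
Efficiency = 549 / 618 * 100
Efficiency = 88.83%


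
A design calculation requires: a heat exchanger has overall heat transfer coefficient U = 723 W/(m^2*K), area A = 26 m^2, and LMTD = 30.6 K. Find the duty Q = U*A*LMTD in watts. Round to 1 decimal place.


Q = U * A * LMTD
Q = 723 * 26 * 30.6
Q = 575218.8 W


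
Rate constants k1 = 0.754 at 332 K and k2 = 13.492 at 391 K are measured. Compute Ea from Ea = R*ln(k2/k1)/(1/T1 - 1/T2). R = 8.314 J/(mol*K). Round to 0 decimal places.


Ea = R * ln(k2/k1) / (1/T1 - 1/T2)
ln(k2/k1) = ln(13.492/0.754) = 2.8844598
1/T1 - 1/T2 = 1/332 - 1/391 = 0.000454503436
Ea = 8.314 * 2.8844598 / 0.000454503436
Ea = 52764 J/mol


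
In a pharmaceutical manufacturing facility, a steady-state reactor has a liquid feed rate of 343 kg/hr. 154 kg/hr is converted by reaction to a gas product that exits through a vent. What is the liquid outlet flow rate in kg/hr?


Steady-state mass balance on the main outlet: F_out = F_in - F_removed
F_out = 343 - 154
F_out = 189 kg/hr


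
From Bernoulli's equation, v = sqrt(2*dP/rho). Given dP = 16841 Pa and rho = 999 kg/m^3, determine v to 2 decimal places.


v = sqrt(2*dP/rho)
v = sqrt(2*16841/999)
v = sqrt(33.715716)
v = 5.81 m/s


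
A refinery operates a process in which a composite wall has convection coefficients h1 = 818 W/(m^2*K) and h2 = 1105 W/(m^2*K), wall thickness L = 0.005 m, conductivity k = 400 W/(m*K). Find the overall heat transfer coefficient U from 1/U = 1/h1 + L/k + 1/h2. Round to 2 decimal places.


1/U = 1/h1 + L/k + 1/h2
1/U = 1/818 + 0.005/400 + 1/1105
1/U = 0.0012224939 + 1.25e-05 + 0.0009049774
1/U = 0.0021399713
U = 467.30 W/(m^2*K)


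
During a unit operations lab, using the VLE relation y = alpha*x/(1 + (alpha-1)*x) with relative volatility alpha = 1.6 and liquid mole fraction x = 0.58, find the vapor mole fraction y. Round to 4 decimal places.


y = alpha*x / (1 + (alpha-1)*x)
y = 1.6*0.58 / (1 + (1.6-1)*0.58)
y = 0.928 / (1 + 0.348)
y = 0.928 / 1.348
y = 0.6884


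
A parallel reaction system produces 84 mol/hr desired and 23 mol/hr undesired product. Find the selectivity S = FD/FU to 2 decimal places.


S = desired product rate / undesired product rate
S = 84 / 23
S = 3.65


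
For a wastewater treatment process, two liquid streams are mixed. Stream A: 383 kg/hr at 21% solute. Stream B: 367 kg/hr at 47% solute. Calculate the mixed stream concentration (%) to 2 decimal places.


Mass balance on solute: F1*x1 + F2*x2 = F3*x3
F3 = F1 + F2 = 383 + 367 = 750 kg/hr
x3 = (F1*x1 + F2*x2)/F3
x3 = (383*0.21 + 367*0.47) / 750
x3 = 33.72%


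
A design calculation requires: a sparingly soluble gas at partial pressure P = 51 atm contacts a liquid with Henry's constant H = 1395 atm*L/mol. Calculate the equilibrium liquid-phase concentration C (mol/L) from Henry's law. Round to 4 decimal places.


C = P / H
C = 51 / 1395
C = 0.0366 mol/L


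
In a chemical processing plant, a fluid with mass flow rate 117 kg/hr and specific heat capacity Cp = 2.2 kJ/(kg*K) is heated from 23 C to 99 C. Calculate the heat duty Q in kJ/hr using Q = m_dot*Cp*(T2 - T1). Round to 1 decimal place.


Q = m_dot * Cp * (T2 - T1)
Q = 117 * 2.2 * (99 - 23)
Q = 117 * 2.2 * 76
Q = 19562.4 kJ/hr


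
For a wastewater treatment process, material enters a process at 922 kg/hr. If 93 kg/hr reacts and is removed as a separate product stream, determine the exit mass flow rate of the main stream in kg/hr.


Steady-state mass balance on the main outlet: F_out = F_in - F_removed
F_out = 922 - 93
F_out = 829 kg/hr


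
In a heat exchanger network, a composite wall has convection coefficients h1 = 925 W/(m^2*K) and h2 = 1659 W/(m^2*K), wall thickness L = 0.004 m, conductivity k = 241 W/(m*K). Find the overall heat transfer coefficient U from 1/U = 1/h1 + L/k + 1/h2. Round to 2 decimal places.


1/U = 1/h1 + L/k + 1/h2
1/U = 1/925 + 0.004/241 + 1/1659
1/U = 0.0010810811 + 1.65975e-05 + 0.0006027728
1/U = 0.0017004514
U = 588.08 W/(m^2*K)


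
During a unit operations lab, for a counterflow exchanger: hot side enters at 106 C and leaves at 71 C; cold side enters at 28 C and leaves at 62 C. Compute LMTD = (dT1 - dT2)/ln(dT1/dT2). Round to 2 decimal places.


dT1 = Th_in - Tc_out = 106 - 62 = 44
dT2 = Th_out - Tc_in = 71 - 28 = 43
LMTD = (dT1 - dT2) / ln(dT1/dT2)
LMTD = (44 - 43) / ln(44/43)
LMTD = 43.50 K


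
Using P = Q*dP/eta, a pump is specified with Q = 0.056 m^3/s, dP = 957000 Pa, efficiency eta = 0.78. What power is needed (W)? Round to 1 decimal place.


P = Q * dP / eta
P = 0.056 * 957000 / 0.78
P = 53592.0 / 0.78
P = 68707.7 W


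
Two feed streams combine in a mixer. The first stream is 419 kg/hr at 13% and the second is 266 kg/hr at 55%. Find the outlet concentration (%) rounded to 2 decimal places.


Mass balance on solute: F1*x1 + F2*x2 = F3*x3
F3 = F1 + F2 = 419 + 266 = 685 kg/hr
x3 = (F1*x1 + F2*x2)/F3
x3 = (419*0.13 + 266*0.55) / 685
x3 = 29.31%


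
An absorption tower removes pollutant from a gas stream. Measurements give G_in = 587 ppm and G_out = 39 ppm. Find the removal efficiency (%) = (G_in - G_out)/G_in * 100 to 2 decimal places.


Efficiency = (G_in - G_out) / G_in * 100%
Efficiency = (587 - 39) / 587 * 100
Efficiency = 548 / 587 * 100
Efficiency = 93.36%


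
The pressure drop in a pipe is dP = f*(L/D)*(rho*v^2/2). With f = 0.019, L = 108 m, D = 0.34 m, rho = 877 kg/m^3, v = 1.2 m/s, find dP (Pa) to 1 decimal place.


dP = f * (L/D) * (rho*v^2/2)
dP = 0.019 * (108/0.34) * (877*1.2^2/2)
L/D = 317.64705882
rho*v^2/2 = 877*1.44/2 = 631.44
dP = 0.019 * 317.64705882 * 631.44
dP = 3810.9 Pa


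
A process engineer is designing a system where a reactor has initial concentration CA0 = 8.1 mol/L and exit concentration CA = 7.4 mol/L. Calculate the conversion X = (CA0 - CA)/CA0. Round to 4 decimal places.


X = (CA0 - CA) / CA0
X = (8.1 - 7.4) / 8.1
X = 0.7 / 8.1
X = 0.0864


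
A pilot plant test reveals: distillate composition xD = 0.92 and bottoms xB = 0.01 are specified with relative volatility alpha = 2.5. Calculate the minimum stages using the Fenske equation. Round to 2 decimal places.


N_min = ln((xD*(1-xB))/(xB*(1-xD))) / ln(alpha)
Numerator inside ln: 0.9108 / 0.0008 = 1138.5
ln(1138.5) = 7.037467
ln(alpha) = ln(2.5) = 0.916291
N_min = 7.037467 / 0.916291 = 7.68


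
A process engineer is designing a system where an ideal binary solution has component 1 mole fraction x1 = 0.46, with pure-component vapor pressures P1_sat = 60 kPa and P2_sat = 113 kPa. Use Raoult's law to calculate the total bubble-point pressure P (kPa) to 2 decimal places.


P = x1*P1_sat + x2*P2_sat
x2 = 1 - x1 = 1 - 0.46 = 0.54
P = 0.46*60 + 0.54*113
P = 27.6 + 61.02
P = 88.62 kPa


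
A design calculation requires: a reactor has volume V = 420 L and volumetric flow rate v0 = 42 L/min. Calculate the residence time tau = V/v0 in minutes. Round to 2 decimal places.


tau = V / v0
tau = 420 / 42
tau = 10.00 min


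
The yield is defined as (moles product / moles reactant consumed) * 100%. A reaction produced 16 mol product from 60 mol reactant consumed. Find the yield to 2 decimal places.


Yield = (moles product / moles consumed) * 100%
Yield = (16 / 60) * 100
Yield = 0.2667 * 100
Yield = 26.67%


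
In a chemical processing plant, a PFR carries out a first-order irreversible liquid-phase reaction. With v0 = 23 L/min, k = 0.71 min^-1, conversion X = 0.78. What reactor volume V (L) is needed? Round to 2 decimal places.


V = (v0/k) * ln(1/(1-X))
V = (23/0.71) * ln(1/(1-0.78))
V = 32.394366 * ln(4.545455)
V = 32.394366 * 1.514128
V = 49.05 L


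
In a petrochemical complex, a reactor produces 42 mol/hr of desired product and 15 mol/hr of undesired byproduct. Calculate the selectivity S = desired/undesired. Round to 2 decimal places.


S = desired product rate / undesired product rate
S = 42 / 15
S = 2.80


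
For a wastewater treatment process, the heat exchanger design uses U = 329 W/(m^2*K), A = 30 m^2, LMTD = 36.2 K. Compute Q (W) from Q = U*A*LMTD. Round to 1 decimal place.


Q = U * A * LMTD
Q = 329 * 30 * 36.2
Q = 357294.0 W


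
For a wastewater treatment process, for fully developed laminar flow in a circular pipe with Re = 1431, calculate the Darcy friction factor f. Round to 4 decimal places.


f = 64 / Re
f = 64 / 1431
f = 0.0447


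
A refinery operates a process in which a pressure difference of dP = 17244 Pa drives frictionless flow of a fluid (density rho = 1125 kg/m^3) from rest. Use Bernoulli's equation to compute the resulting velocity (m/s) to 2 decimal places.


v = sqrt(2*dP/rho)
v = sqrt(2*17244/1125)
v = sqrt(30.656)
v = 5.54 m/s


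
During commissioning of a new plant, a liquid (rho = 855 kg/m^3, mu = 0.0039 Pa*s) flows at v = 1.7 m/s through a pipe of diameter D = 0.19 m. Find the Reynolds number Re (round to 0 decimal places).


Re = rho * v * D / mu
Re = 855 * 1.7 * 0.19 / 0.0039
Re = 276.165 / 0.0039
Re = 70812


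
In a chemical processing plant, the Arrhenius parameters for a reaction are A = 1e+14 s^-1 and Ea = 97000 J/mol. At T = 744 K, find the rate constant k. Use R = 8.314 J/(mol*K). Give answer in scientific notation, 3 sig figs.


k = A * exp(-Ea/(R*T))
k = 1e+14 * exp(-97000 / (8.314 * 744))
k = 1e+14 * exp(-15.681542)
k = 1.55e+07


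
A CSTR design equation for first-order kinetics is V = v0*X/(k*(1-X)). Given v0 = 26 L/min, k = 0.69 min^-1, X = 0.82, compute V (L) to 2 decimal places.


V = v0 * X / (k * (1 - X))
V = 26 * 0.82 / (0.69 * (1 - 0.82))
V = 21.32 / (0.69 * 0.18)
V = 21.32 / 0.1242
V = 171.66 L


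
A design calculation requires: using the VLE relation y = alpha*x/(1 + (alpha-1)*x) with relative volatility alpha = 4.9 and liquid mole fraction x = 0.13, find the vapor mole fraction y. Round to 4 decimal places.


y = alpha*x / (1 + (alpha-1)*x)
y = 4.9*0.13 / (1 + (4.9-1)*0.13)
y = 0.637 / (1 + 0.507)
y = 0.637 / 1.507
y = 0.4227


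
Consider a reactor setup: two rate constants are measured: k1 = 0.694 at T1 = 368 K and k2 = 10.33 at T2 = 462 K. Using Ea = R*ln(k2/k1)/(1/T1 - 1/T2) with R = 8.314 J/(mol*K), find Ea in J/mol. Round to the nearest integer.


Ea = R * ln(k2/k1) / (1/T1 - 1/T2)
ln(k2/k1) = ln(10.33/0.694) = 2.7003356
1/T1 - 1/T2 = 1/368 - 1/462 = 0.00055288914
Ea = 8.314 * 2.7003356 / 0.00055288914
Ea = 40606 J/mol


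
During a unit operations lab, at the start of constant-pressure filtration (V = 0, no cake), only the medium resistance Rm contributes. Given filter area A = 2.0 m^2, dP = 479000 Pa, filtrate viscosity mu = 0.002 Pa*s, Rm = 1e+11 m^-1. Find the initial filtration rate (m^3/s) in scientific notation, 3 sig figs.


rate = A * dP / (mu * Rm)
rate = 2.0 * 479000 / (0.002 * 1e+11)
rate = 958000.0 / 2.000e+08
rate = 4.79e-03 m^3/s


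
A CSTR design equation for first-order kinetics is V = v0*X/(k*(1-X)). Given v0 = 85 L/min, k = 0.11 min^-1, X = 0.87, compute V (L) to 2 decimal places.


V = v0 * X / (k * (1 - X))
V = 85 * 0.87 / (0.11 * (1 - 0.87))
V = 73.95 / (0.11 * 0.13)
V = 73.95 / 0.0143
V = 5171.33 L


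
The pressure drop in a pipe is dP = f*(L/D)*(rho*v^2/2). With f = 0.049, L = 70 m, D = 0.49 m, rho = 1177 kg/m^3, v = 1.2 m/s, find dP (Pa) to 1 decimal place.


dP = f * (L/D) * (rho*v^2/2)
dP = 0.049 * (70/0.49) * (1177*1.2^2/2)
L/D = 142.85714286
rho*v^2/2 = 1177*1.44/2 = 847.44
dP = 0.049 * 142.85714286 * 847.44
dP = 5932.1 Pa


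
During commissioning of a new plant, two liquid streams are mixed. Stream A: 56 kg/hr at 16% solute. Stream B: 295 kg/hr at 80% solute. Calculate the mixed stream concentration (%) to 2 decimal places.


Mass balance on solute: F1*x1 + F2*x2 = F3*x3
F3 = F1 + F2 = 56 + 295 = 351 kg/hr
x3 = (F1*x1 + F2*x2)/F3
x3 = (56*0.16 + 295*0.8) / 351
x3 = 69.79%


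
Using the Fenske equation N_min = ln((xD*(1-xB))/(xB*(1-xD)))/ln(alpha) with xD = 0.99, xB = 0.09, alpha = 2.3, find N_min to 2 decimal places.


N_min = ln((xD*(1-xB))/(xB*(1-xD))) / ln(alpha)
Numerator inside ln: 0.9009 / 0.0009 = 1001.0
ln(1001.0) = 6.908755
ln(alpha) = ln(2.3) = 0.832909
N_min = 6.908755 / 0.832909 = 8.29


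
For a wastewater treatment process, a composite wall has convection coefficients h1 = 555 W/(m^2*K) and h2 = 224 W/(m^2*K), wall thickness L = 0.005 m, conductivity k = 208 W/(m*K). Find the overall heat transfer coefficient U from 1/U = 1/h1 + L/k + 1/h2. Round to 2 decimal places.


1/U = 1/h1 + L/k + 1/h2
1/U = 1/555 + 0.005/208 + 1/224
1/U = 0.0018018018 + 2.40385e-05 + 0.0044642857
1/U = 0.006290126
U = 158.98 W/(m^2*K)


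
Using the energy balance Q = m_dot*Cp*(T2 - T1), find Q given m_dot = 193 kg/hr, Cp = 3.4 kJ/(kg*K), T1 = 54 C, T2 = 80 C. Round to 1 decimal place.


Q = m_dot * Cp * (T2 - T1)
Q = 193 * 3.4 * (80 - 54)
Q = 193 * 3.4 * 26
Q = 17061.2 kJ/hr


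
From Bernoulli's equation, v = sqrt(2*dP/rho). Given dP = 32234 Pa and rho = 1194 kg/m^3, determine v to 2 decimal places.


v = sqrt(2*dP/rho)
v = sqrt(2*32234/1194)
v = sqrt(53.9933)
v = 7.35 m/s


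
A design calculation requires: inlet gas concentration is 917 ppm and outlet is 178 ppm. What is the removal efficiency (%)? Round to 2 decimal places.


Efficiency = (G_in - G_out) / G_in * 100%
Efficiency = (917 - 178) / 917 * 100
Efficiency = 739 / 917 * 100
Efficiency = 80.59%


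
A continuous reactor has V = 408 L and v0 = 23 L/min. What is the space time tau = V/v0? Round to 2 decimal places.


tau = V / v0
tau = 408 / 23
tau = 17.74 min


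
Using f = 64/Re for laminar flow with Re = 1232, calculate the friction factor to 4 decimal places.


f = 64 / Re
f = 64 / 1232
f = 0.0519


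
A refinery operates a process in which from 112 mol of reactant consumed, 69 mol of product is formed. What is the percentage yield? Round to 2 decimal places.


Yield = (moles product / moles consumed) * 100%
Yield = (69 / 112) * 100
Yield = 0.6161 * 100
Yield = 61.61%


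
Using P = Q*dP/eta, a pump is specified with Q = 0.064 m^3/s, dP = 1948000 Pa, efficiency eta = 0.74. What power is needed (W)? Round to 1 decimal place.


P = Q * dP / eta
P = 0.064 * 1948000 / 0.74
P = 124672.0 / 0.74
P = 168475.7 W


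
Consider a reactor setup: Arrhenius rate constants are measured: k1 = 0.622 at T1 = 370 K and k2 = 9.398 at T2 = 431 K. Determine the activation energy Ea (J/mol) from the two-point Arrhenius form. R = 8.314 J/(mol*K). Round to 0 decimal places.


Ea = R * ln(k2/k1) / (1/T1 - 1/T2)
ln(k2/k1) = ln(9.398/0.622) = 2.7153121
1/T1 - 1/T2 = 1/370 - 1/431 = 0.000382517088
Ea = 8.314 * 2.7153121 / 0.000382517088
Ea = 59017 J/mol


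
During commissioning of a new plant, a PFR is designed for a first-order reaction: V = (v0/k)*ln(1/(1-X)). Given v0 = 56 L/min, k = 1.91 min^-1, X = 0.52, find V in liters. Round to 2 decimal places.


V = (v0/k) * ln(1/(1-X))
V = (56/1.91) * ln(1/(1-0.52))
V = 29.319372 * ln(2.083333)
V = 29.319372 * 0.733969
V = 21.52 L


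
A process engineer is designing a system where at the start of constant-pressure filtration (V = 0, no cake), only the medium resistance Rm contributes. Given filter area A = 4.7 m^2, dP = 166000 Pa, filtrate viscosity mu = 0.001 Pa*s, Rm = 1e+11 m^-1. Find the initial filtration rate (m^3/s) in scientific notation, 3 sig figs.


rate = A * dP / (mu * Rm)
rate = 4.7 * 166000 / (0.001 * 1e+11)
rate = 780200.0 / 1.000e+08
rate = 7.80e-03 m^3/s


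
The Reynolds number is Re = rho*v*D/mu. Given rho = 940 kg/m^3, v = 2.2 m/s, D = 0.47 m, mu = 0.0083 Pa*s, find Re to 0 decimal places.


Re = rho * v * D / mu
Re = 940 * 2.2 * 0.47 / 0.0083
Re = 971.96 / 0.0083
Re = 117104


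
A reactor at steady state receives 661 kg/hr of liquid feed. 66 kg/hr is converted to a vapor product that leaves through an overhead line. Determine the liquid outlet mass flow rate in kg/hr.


Steady-state mass balance on the main outlet: F_out = F_in - F_removed
F_out = 661 - 66
F_out = 595 kg/hr


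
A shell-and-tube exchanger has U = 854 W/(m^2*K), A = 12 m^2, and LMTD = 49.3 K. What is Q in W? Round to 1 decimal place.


Q = U * A * LMTD
Q = 854 * 12 * 49.3
Q = 505226.4 W


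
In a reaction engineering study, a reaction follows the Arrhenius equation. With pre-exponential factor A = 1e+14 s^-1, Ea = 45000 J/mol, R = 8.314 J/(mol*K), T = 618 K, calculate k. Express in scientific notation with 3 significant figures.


k = A * exp(-Ea/(R*T))
k = 1e+14 * exp(-45000 / (8.314 * 618))
k = 1e+14 * exp(-8.758183)
k = 1.57e+10


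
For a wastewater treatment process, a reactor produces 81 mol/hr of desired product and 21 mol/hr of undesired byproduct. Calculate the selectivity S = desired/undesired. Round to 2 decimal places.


S = desired product rate / undesired product rate
S = 81 / 21
S = 3.86


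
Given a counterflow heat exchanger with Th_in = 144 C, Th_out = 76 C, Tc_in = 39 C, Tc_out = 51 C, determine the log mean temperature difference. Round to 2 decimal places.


dT1 = Th_in - Tc_out = 144 - 51 = 93
dT2 = Th_out - Tc_in = 76 - 39 = 37
LMTD = (dT1 - dT2) / ln(dT1/dT2)
LMTD = (93 - 37) / ln(93/37)
LMTD = 60.76 K


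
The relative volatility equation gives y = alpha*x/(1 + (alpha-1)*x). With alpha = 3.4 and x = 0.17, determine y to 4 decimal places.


y = alpha*x / (1 + (alpha-1)*x)
y = 3.4*0.17 / (1 + (3.4-1)*0.17)
y = 0.578 / (1 + 0.408)
y = 0.578 / 1.408
y = 0.4105


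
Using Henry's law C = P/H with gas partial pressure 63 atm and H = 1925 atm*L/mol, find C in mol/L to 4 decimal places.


C = P / H
C = 63 / 1925
C = 0.0327 mol/L


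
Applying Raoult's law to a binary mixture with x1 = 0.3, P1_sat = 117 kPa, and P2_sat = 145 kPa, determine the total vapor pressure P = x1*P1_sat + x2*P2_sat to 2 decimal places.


P = x1*P1_sat + x2*P2_sat
x2 = 1 - x1 = 1 - 0.3 = 0.7
P = 0.3*117 + 0.7*145
P = 35.1 + 101.5
P = 136.60 kPa


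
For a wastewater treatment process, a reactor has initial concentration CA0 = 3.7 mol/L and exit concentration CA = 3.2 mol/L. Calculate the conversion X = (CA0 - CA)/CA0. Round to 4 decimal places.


X = (CA0 - CA) / CA0
X = (3.7 - 3.2) / 3.7
X = 0.5 / 3.7
X = 0.1351


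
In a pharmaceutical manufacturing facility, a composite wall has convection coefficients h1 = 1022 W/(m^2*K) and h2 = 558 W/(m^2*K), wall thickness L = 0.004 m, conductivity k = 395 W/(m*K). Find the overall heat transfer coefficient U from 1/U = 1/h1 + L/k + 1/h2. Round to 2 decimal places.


1/U = 1/h1 + L/k + 1/h2
1/U = 1/1022 + 0.004/395 + 1/558
1/U = 0.0009784736 + 1.01266e-05 + 0.0017921147
1/U = 0.0027807149
U = 359.62 W/(m^2*K)


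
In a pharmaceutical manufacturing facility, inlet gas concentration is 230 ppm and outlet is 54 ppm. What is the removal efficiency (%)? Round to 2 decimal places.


Efficiency = (G_in - G_out) / G_in * 100%
Efficiency = (230 - 54) / 230 * 100
Efficiency = 176 / 230 * 100
Efficiency = 76.52%


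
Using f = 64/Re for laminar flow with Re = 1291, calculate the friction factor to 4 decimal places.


f = 64 / Re
f = 64 / 1291
f = 0.0496


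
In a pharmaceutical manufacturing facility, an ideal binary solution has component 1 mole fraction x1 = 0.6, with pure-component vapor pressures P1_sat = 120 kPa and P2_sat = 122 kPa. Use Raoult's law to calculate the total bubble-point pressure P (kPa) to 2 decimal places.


P = x1*P1_sat + x2*P2_sat
x2 = 1 - x1 = 1 - 0.6 = 0.4
P = 0.6*120 + 0.4*122
P = 72.0 + 48.8
P = 120.80 kPa


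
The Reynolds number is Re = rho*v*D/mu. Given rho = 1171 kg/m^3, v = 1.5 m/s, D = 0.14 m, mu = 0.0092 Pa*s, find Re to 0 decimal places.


Re = rho * v * D / mu
Re = 1171 * 1.5 * 0.14 / 0.0092
Re = 245.91 / 0.0092
Re = 26729


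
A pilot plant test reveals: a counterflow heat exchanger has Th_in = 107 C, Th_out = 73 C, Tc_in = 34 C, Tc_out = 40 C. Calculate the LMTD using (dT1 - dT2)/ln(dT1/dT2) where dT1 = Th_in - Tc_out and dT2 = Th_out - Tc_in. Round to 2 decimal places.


dT1 = Th_in - Tc_out = 107 - 40 = 67
dT2 = Th_out - Tc_in = 73 - 34 = 39
LMTD = (dT1 - dT2) / ln(dT1/dT2)
LMTD = (67 - 39) / ln(67/39)
LMTD = 51.74 K


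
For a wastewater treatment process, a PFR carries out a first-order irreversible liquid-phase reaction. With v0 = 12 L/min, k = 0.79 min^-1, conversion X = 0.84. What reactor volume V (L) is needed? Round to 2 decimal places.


V = (v0/k) * ln(1/(1-X))
V = (12/0.79) * ln(1/(1-0.84))
V = 15.189873 * ln(6.25)
V = 15.189873 * 1.832581
V = 27.84 L


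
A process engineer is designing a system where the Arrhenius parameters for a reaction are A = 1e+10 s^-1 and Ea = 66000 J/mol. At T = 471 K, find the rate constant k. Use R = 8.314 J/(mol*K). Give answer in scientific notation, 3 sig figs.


k = A * exp(-Ea/(R*T))
k = 1e+10 * exp(-66000 / (8.314 * 471))
k = 1e+10 * exp(-16.854389)
k = 4.79e+02


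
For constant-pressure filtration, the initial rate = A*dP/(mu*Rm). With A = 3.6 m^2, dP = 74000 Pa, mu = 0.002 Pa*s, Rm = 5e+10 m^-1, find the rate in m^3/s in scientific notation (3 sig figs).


rate = A * dP / (mu * Rm)
rate = 3.6 * 74000 / (0.002 * 5e+10)
rate = 266400.0 / 1.000e+08
rate = 2.66e-03 m^3/s


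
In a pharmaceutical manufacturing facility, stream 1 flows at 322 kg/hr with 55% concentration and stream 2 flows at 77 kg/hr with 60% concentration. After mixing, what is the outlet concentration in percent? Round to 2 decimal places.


Mass balance on solute: F1*x1 + F2*x2 = F3*x3
F3 = F1 + F2 = 322 + 77 = 399 kg/hr
x3 = (F1*x1 + F2*x2)/F3
x3 = (322*0.55 + 77*0.6) / 399
x3 = 55.96%


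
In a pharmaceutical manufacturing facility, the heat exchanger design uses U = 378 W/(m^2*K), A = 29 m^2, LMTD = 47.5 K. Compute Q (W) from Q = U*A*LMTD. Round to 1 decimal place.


Q = U * A * LMTD
Q = 378 * 29 * 47.5
Q = 520695.0 W


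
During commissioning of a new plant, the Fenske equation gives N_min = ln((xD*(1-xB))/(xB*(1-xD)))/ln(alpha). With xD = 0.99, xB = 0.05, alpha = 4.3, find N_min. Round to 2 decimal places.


N_min = ln((xD*(1-xB))/(xB*(1-xD))) / ln(alpha)
Numerator inside ln: 0.9405 / 0.0005 = 1881.0
ln(1881.0) = 7.539559
ln(alpha) = ln(4.3) = 1.458615
N_min = 7.539559 / 1.458615 = 5.17


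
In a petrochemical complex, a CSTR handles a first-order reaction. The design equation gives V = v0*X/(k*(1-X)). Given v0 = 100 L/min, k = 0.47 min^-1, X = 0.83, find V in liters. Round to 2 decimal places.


V = v0 * X / (k * (1 - X))
V = 100 * 0.83 / (0.47 * (1 - 0.83))
V = 83.0 / (0.47 * 0.17)
V = 83.0 / 0.0799
V = 1038.80 L


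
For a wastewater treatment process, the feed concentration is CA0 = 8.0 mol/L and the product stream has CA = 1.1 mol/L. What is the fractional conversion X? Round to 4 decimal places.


X = (CA0 - CA) / CA0
X = (8.0 - 1.1) / 8.0
X = 6.9 / 8.0
X = 0.8625


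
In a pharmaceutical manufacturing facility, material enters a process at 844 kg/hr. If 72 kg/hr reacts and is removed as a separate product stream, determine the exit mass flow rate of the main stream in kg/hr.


Steady-state mass balance on the main outlet: F_out = F_in - F_removed
F_out = 844 - 72
F_out = 772 kg/hr


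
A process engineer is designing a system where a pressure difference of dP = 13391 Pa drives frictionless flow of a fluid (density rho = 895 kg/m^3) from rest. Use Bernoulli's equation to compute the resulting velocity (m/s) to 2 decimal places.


v = sqrt(2*dP/rho)
v = sqrt(2*13391/895)
v = sqrt(29.924022)
v = 5.47 m/s


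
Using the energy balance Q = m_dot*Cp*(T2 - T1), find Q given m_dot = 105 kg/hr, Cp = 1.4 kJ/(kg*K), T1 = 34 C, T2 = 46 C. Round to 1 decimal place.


Q = m_dot * Cp * (T2 - T1)
Q = 105 * 1.4 * (46 - 34)
Q = 105 * 1.4 * 12
Q = 1764.0 kJ/hr


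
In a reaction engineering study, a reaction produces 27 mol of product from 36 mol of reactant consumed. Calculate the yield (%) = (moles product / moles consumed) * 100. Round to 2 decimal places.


Yield = (moles product / moles consumed) * 100%
Yield = (27 / 36) * 100
Yield = 0.75 * 100
Yield = 75.00%


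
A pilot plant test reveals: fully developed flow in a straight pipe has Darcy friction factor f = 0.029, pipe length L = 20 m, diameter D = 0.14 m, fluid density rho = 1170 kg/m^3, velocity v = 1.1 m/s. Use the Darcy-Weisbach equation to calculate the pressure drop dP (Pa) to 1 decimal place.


dP = f * (L/D) * (rho*v^2/2)
dP = 0.029 * (20/0.14) * (1170*1.1^2/2)
L/D = 142.85714286
rho*v^2/2 = 1170*1.21/2 = 707.85
dP = 0.029 * 142.85714286 * 707.85
dP = 2932.5 Pa


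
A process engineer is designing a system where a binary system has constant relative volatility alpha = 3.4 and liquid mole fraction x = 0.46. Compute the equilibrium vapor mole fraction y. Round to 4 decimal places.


y = alpha*x / (1 + (alpha-1)*x)
y = 3.4*0.46 / (1 + (3.4-1)*0.46)
y = 1.564 / (1 + 1.104)
y = 1.564 / 2.104
y = 0.7433


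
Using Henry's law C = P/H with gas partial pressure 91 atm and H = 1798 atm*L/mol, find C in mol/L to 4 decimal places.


C = P / H
C = 91 / 1798
C = 0.0506 mol/L


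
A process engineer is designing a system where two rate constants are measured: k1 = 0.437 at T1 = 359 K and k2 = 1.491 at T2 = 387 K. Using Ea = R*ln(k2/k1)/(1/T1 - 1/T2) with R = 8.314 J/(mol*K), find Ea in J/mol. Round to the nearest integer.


Ea = R * ln(k2/k1) / (1/T1 - 1/T2)
ln(k2/k1) = ln(1.491/0.437) = 1.2272691
1/T1 - 1/T2 = 1/359 - 1/387 = 0.000201535992
Ea = 8.314 * 1.2272691 / 0.000201535992
Ea = 50629 J/mol


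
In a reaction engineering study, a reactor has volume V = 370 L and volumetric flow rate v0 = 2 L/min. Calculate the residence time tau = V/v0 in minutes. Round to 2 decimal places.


tau = V / v0
tau = 370 / 2
tau = 185.00 min


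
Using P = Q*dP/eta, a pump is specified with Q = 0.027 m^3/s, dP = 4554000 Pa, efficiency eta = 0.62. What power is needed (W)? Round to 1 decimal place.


P = Q * dP / eta
P = 0.027 * 4554000 / 0.62
P = 122958.0 / 0.62
P = 198319.4 W


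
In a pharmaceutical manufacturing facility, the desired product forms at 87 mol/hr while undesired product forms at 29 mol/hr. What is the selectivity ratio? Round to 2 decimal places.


S = desired product rate / undesired product rate
S = 87 / 29
S = 3.00


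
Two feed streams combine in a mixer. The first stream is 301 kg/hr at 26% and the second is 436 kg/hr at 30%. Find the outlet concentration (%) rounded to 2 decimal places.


Mass balance on solute: F1*x1 + F2*x2 = F3*x3
F3 = F1 + F2 = 301 + 436 = 737 kg/hr
x3 = (F1*x1 + F2*x2)/F3
x3 = (301*0.26 + 436*0.3) / 737
x3 = 28.37%


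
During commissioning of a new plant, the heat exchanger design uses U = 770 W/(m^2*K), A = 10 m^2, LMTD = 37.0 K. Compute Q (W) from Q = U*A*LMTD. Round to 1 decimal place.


Q = U * A * LMTD
Q = 770 * 10 * 37.0
Q = 284900.0 W


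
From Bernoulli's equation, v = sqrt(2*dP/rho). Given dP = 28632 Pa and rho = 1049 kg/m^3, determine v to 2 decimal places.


v = sqrt(2*dP/rho)
v = sqrt(2*28632/1049)
v = sqrt(54.589133)
v = 7.39 m/s


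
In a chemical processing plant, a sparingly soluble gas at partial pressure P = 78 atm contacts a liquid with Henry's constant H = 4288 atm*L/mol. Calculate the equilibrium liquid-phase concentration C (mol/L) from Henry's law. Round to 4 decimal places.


C = P / H
C = 78 / 4288
C = 0.0182 mol/L


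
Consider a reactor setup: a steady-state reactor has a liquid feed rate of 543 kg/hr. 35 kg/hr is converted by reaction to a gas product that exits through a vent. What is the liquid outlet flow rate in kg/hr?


Steady-state mass balance on the main outlet: F_out = F_in - F_removed
F_out = 543 - 35
F_out = 508 kg/hr


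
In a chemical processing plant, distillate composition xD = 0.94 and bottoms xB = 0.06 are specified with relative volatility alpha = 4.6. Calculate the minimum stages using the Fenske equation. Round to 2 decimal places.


N_min = ln((xD*(1-xB))/(xB*(1-xD))) / ln(alpha)
Numerator inside ln: 0.8836 / 0.0036 = 245.444444
ln(245.444444) = 5.503071
ln(alpha) = ln(4.6) = 1.526056
N_min = 5.503071 / 1.526056 = 3.61


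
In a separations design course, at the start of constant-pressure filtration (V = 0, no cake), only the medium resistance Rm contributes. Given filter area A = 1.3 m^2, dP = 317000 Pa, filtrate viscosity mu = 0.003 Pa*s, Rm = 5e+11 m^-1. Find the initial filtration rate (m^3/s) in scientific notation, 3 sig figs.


rate = A * dP / (mu * Rm)
rate = 1.3 * 317000 / (0.003 * 5e+11)
rate = 412100.0 / 1.500e+09
rate = 2.75e-04 m^3/s


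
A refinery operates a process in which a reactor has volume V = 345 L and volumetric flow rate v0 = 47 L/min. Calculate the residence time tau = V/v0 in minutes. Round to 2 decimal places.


tau = V / v0
tau = 345 / 47
tau = 7.34 min


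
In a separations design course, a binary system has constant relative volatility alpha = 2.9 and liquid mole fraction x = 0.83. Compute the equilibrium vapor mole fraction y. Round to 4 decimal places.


y = alpha*x / (1 + (alpha-1)*x)
y = 2.9*0.83 / (1 + (2.9-1)*0.83)
y = 2.407 / (1 + 1.577)
y = 2.407 / 2.577
y = 0.9340


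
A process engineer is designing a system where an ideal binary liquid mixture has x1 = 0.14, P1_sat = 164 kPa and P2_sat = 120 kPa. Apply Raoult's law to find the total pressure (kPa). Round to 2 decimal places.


P = x1*P1_sat + x2*P2_sat
x2 = 1 - x1 = 1 - 0.14 = 0.86
P = 0.14*164 + 0.86*120
P = 22.96 + 103.2
P = 126.16 kPa


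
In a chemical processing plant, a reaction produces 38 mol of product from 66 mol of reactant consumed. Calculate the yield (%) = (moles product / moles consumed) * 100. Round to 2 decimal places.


Yield = (moles product / moles consumed) * 100%
Yield = (38 / 66) * 100
Yield = 0.5758 * 100
Yield = 57.58%


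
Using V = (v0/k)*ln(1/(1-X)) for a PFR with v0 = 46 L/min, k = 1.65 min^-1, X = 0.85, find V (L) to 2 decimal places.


V = (v0/k) * ln(1/(1-X))
V = (46/1.65) * ln(1/(1-0.85))
V = 27.878788 * ln(6.666667)
V = 27.878788 * 1.89712
V = 52.89 L


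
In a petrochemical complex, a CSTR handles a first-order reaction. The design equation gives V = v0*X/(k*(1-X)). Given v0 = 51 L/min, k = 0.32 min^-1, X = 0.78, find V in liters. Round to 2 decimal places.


V = v0 * X / (k * (1 - X))
V = 51 * 0.78 / (0.32 * (1 - 0.78))
V = 39.78 / (0.32 * 0.22)
V = 39.78 / 0.0704
V = 565.06 L


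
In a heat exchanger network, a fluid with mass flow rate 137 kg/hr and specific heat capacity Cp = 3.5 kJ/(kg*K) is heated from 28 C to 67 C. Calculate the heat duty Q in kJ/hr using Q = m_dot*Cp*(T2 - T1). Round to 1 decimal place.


Q = m_dot * Cp * (T2 - T1)
Q = 137 * 3.5 * (67 - 28)
Q = 137 * 3.5 * 39
Q = 18700.5 kJ/hr


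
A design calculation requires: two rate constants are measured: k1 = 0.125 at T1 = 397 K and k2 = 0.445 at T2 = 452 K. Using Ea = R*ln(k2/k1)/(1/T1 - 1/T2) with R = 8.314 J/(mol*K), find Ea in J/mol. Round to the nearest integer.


Ea = R * ln(k2/k1) / (1/T1 - 1/T2)
ln(k2/k1) = ln(0.445/0.125) = 1.2697605
1/T1 - 1/T2 = 1/397 - 1/452 = 0.000306502307
Ea = 8.314 * 1.2697605 / 0.000306502307
Ea = 34443 J/mol


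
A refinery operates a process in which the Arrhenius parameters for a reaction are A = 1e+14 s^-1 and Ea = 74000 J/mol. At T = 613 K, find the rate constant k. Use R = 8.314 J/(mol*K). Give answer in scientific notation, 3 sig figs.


k = A * exp(-Ea/(R*T))
k = 1e+14 * exp(-74000 / (8.314 * 613))
k = 1e+14 * exp(-14.51982)
k = 4.94e+07
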